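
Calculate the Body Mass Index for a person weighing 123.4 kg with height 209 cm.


BMI = weight / height^2
height = 209 cm = 2.09 m
BMI = 123.4 / 2.09^2
BMI = 28.25 kg/m^2


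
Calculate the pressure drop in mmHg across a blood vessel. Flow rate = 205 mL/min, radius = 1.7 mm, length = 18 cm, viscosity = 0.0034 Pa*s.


dP = 8*mu*L*Q / (pi*r^4)
Q = 205 mL/min = 3.41667e-06 m^3/s
dP = 637.527 Pa = 637.527 / 133.322 mmHg = 4.782 mmHg


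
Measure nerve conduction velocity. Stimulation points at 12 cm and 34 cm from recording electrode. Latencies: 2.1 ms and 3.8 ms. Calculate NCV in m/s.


Distance = (34 - 12) / 100 = 0.22 m
dt = (3.8 - 2.1) / 1000 = 0.0017 s
NCV = dist / dt = 129.4 m/s


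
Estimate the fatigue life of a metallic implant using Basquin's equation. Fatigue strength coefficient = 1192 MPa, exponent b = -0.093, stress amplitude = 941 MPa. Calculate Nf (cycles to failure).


sigma_a = sigma_f' * (2Nf)^b
2Nf = (sigma_a/sigma_f')^(1/b)
2Nf = (941/1192)^(1/-0.093)
2Nf = 12.710345
Nf = 6.355


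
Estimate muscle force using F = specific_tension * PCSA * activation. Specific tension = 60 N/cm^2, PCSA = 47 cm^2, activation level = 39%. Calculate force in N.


F = sigma * PCSA * activation
F = 60 * 47 * 0.39
F = 1100 N


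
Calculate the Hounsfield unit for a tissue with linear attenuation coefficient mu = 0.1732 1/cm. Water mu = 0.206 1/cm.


HU = ((mu_tissue - mu_water) / mu_water) * 1000
HU = ((0.1732 - 0.206) / 0.206) * 1000
HU = -159.2


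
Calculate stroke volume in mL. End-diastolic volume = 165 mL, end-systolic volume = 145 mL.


SV = EDV - ESV
SV = 165 - 145
SV = 20 mL


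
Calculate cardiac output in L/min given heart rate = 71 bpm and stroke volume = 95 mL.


CO = HR * SV
CO = 71 * 95 / 1000
CO = 6.745 L/min


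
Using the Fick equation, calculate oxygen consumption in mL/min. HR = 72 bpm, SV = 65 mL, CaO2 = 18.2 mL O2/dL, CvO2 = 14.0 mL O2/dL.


CO = HR*SV = 72*65/1000 = 4.68 L/min
a-v O2 diff = 18.2 - 14.0 = 4.2 mL/dL
VO2 = CO * (CaO2-CvO2) * 10 dL/L
VO2 = 4.68 * 4.2 * 10
VO2 = 196.6 mL/min


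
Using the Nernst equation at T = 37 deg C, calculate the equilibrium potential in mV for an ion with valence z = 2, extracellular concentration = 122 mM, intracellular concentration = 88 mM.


E = (RT/(zF)) * ln(C_out/C_in)
T = 37 + 273.15 = 310.15 K
E = (8.314 * 310.15 / (2 * 96485)) * ln(122/88)
E = 4.365 mV


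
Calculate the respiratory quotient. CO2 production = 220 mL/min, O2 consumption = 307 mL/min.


RQ = VCO2 / VO2
RQ = 220 / 307
RQ = 0.7166


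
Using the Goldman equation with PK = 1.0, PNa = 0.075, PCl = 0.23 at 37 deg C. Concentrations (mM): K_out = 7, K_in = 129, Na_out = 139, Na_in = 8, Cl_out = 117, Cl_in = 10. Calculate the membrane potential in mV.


Vm = (RT/F)*ln((PK*Ko + PNa*Nao + PCl*Cli)/(PK*Ki + PNa*Nai + PCl*Clo))
Numer = 19.725, Denom = 156.51
Vm = -55.35 mV


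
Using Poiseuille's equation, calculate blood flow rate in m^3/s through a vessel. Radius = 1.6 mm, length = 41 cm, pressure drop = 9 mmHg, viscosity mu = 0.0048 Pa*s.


Q = pi*r^4*dP / (8*mu*L)
r = 0.0016 m, L = 0.41 m
dP = 9 mmHg = 1199.898 Pa
Q = 1.5691e-06 m^3/s


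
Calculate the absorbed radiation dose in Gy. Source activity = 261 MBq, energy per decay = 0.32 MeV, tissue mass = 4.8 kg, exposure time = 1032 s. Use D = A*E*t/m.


A = 261 MBq = 2.6100e+08 Bq
E = 0.32 MeV = 5.1264e-14 J
D = A*E*t/m = 2.6100e+08*5.1264e-14*1032/4.8
D = 0.002877 Gy


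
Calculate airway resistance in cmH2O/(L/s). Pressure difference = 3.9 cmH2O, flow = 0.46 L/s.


R = dP / flow
R = 3.9 / 0.46
R = 8.478 cmH2O/(L/s)


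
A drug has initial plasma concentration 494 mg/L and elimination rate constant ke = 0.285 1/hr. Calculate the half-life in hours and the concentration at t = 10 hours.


t_half = ln(2) / ke = 0.693147 / 0.285 = 2.432 hr
C(t) = C0 * exp(-ke*t) = 494 * exp(-0.285*10)
C(10) = 28.58 mg/L


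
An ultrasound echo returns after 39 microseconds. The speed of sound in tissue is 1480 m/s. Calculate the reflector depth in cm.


depth = c * t / 2
t = 39 us = 3.9000e-05 s
depth = 1480 * 3.9000e-05 / 2
depth = 0.02886 m = 2.886 cm


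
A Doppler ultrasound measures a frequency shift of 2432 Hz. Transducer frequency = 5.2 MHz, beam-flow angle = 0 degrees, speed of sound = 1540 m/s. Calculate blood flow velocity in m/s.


v = fd * c / (2 * f0 * cos(theta))
v = 2432 * 1540 / (2 * 5.2000e+06 * cos(0))
v = 0.3601 m/s


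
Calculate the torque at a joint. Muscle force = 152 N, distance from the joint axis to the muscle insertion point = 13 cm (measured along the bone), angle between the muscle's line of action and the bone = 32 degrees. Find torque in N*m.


Torque = F * d * sin(theta)   (moment arm = d*sin(theta))
d = 13 cm = 0.13 m
Torque = 152 * 0.13 * sin(32)
Torque = 10.47 N*m


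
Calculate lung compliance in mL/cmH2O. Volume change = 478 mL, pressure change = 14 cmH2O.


C = dV / dP
C = 478 / 14
C = 34.14 mL/cmH2O


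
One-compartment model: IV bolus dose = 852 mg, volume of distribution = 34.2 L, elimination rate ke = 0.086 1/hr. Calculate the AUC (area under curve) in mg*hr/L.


C0 = Dose/Vd = 852/34.2 = 24.9123 mg/L
AUC = C0/ke = 24.9123/0.086
AUC = 289.7 mg*hr/L


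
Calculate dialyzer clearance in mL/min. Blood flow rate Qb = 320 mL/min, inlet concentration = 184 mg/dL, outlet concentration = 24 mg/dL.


K = Qb * (Cb_in - Cb_out) / Cb_in
K = 320 * (184 - 24) / 184
K = 278.3 mL/min


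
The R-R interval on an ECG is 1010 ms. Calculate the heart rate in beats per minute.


HR = 60 / RR_interval(s)
RR = 1010 ms = 1.01 s
HR = 60 / 1.01 = 59.41 bpm


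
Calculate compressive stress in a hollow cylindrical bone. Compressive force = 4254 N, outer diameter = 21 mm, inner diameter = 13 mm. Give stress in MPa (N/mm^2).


A = pi*(r_o^2 - r_i^2)
r_o = 10.5 mm, r_i = 6.5 mm
A = 213.628 mm^2
sigma = F/A = 4254 / 213.628
sigma = 19.91 MPa


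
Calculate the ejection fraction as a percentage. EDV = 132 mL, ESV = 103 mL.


SV = EDV - ESV = 132 - 103 = 29 mL
EF = SV/EDV * 100 = 29/132 * 100
EF = 21.97%


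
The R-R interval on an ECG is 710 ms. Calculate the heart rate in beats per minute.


HR = 60 / RR_interval(s)
RR = 710 ms = 0.71 s
HR = 60 / 0.71 = 84.51 bpm


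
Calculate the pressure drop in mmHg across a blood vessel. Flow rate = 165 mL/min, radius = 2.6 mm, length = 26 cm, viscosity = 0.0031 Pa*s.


dP = 8*mu*L*Q / (pi*r^4)
Q = 165 mL/min = 2.75e-06 m^3/s
dP = 123.514 Pa = 123.514 / 133.322 mmHg = 0.9264 mmHg


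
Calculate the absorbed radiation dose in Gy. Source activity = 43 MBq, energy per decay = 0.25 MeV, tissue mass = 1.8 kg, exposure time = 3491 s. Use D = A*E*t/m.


A = 43 MBq = 4.3000e+07 Bq
E = 0.25 MeV = 4.005e-14 J
D = A*E*t/m = 4.3000e+07*4.005e-14*3491/1.8
D = 0.00334 Gy


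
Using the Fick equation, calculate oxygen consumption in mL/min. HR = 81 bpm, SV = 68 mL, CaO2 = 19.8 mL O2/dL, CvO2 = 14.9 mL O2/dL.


CO = HR*SV = 81*68/1000 = 5.508 L/min
a-v O2 diff = 19.8 - 14.9 = 4.9 mL/dL
VO2 = CO * (CaO2-CvO2) * 10 dL/L
VO2 = 5.508 * 4.9 * 10
VO2 = 269.9 mL/min


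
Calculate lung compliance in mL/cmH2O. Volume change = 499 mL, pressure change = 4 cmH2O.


C = dV / dP
C = 499 / 4
C = 124.8 mL/cmH2O


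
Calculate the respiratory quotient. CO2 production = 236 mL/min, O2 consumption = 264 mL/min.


RQ = VCO2 / VO2
RQ = 236 / 264
RQ = 0.8939


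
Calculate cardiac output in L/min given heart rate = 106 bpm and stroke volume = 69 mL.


CO = HR * SV
CO = 106 * 69 / 1000
CO = 7.314 L/min


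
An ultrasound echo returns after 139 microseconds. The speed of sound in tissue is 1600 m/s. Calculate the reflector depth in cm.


depth = c * t / 2
t = 139 us = 1.3900e-04 s
depth = 1600 * 1.3900e-04 / 2
depth = 0.1112 m = 11.12 cm


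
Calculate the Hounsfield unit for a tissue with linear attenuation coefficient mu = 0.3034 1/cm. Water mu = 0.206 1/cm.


HU = ((mu_tissue - mu_water) / mu_water) * 1000
HU = ((0.3034 - 0.206) / 0.206) * 1000
HU = 472.8


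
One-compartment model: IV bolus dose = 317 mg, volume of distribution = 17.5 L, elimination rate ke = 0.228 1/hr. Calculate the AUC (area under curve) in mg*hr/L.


C0 = Dose/Vd = 317/17.5 = 18.1143 mg/L
AUC = C0/ke = 18.1143/0.228
AUC = 79.45 mg*hr/L


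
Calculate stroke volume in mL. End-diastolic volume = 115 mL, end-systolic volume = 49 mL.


SV = EDV - ESV
SV = 115 - 49
SV = 66 mL


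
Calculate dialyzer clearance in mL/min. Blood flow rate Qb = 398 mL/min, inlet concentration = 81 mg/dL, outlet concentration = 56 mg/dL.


K = Qb * (Cb_in - Cb_out) / Cb_in
K = 398 * (81 - 56) / 81
K = 122.8 mL/min


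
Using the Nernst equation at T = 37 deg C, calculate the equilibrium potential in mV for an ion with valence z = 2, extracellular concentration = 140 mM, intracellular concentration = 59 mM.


E = (RT/(zF)) * ln(C_out/C_in)
T = 37 + 273.15 = 310.15 K
E = (8.314 * 310.15 / (2 * 96485)) * ln(140/59)
E = 11.55 mV


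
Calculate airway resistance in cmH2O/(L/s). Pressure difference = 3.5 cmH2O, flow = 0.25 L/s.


R = dP / flow
R = 3.5 / 0.25
R = 14 cmH2O/(L/s)


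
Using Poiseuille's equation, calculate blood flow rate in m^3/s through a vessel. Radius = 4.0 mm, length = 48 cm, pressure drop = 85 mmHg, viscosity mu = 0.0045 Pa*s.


Q = pi*r^4*dP / (8*mu*L)
r = 0.004 m, L = 0.48 m
dP = 85 mmHg = 11332.37 Pa
Q = 5.2743e-04 m^3/s


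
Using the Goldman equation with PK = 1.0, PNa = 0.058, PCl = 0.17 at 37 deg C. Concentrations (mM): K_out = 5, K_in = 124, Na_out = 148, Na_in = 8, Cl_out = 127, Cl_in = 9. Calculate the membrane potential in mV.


Vm = (RT/F)*ln((PK*Ko + PNa*Nao + PCl*Cli)/(PK*Ki + PNa*Nai + PCl*Clo))
Numer = 15.114, Denom = 146.054
Vm = -60.62 mV


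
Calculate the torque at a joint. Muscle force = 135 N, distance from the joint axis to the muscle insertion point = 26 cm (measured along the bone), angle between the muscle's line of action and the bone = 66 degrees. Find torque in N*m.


Torque = F * d * sin(theta)   (moment arm = d*sin(theta))
d = 26 cm = 0.26 m
Torque = 135 * 0.26 * sin(66)
Torque = 32.07 N*m


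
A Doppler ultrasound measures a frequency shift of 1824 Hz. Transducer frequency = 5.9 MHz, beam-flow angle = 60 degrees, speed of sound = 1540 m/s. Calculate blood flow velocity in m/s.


v = fd * c / (2 * f0 * cos(theta))
v = 1824 * 1540 / (2 * 5.9000e+06 * cos(60))
v = 0.4761 m/s


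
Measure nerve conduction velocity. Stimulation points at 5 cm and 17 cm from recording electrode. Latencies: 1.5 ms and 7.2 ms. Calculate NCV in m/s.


Distance = (17 - 5) / 100 = 0.12 m
dt = (7.2 - 1.5) / 1000 = 0.0057 s
NCV = dist / dt = 21.05 m/s


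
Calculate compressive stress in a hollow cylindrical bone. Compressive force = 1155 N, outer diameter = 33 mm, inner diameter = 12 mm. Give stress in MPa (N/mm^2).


A = pi*(r_o^2 - r_i^2)
r_o = 16.5 mm, r_i = 6 mm
A = 742.201 mm^2
sigma = F/A = 1155 / 742.201
sigma = 1.556 MPa


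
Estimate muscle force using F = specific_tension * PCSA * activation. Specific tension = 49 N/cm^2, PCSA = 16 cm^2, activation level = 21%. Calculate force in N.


F = sigma * PCSA * activation
F = 49 * 16 * 0.21
F = 164.6 N


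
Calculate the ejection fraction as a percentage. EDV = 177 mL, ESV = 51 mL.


SV = EDV - ESV = 177 - 51 = 126 mL
EF = SV/EDV * 100 = 126/177 * 100
EF = 71.19%


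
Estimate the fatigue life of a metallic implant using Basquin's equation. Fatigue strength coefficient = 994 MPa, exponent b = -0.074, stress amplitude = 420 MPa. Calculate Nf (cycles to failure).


sigma_a = sigma_f' * (2Nf)^b
2Nf = (sigma_a/sigma_f')^(1/b)
2Nf = (420/994)^(1/-0.074)
2Nf = 113738.29
Nf = 5.687e+04


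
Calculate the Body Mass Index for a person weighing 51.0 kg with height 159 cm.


BMI = weight / height^2
height = 159 cm = 1.59 m
BMI = 51.0 / 1.59^2
BMI = 20.17 kg/m^2


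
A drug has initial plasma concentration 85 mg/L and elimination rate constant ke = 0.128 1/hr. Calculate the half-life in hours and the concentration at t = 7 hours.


t_half = ln(2) / ke = 0.693147 / 0.128 = 5.415 hr
C(t) = C0 * exp(-ke*t) = 85 * exp(-0.128*7)
C(7) = 34.7 mg/L


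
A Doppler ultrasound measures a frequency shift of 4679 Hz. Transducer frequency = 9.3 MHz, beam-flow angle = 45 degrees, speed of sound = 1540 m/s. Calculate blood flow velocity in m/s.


v = fd * c / (2 * f0 * cos(theta))
v = 4679 * 1540 / (2 * 9.3000e+06 * cos(45))
v = 0.5479 m/s


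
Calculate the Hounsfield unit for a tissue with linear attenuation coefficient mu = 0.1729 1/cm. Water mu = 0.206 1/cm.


HU = ((mu_tissue - mu_water) / mu_water) * 1000
HU = ((0.1729 - 0.206) / 0.206) * 1000
HU = -160.7


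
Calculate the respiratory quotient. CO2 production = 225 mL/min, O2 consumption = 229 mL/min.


RQ = VCO2 / VO2
RQ = 225 / 229
RQ = 0.9825


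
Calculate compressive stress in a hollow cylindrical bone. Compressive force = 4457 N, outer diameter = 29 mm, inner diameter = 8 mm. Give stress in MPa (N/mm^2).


A = pi*(r_o^2 - r_i^2)
r_o = 14.5 mm, r_i = 4 mm
A = 610.254 mm^2
sigma = F/A = 4457 / 610.254
sigma = 7.304 MPa


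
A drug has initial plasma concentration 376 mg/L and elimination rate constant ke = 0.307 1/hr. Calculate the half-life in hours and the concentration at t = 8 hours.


t_half = ln(2) / ke = 0.693147 / 0.307 = 2.258 hr
C(t) = C0 * exp(-ke*t) = 376 * exp(-0.307*8)
C(8) = 32.25 mg/L


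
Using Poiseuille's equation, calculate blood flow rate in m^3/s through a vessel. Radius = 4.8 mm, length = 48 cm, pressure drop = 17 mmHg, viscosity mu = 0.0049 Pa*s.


Q = pi*r^4*dP / (8*mu*L)
r = 0.0048 m, L = 0.48 m
dP = 17 mmHg = 2266.474 Pa
Q = 2.0088e-04 m^3/s


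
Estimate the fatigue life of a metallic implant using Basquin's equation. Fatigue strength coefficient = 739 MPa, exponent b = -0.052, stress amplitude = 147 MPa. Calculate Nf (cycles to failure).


sigma_a = sigma_f' * (2Nf)^b
2Nf = (sigma_a/sigma_f')^(1/b)
2Nf = (147/739)^(1/-0.052)
2Nf = 3.0694438e+13
Nf = 1.5347e+13


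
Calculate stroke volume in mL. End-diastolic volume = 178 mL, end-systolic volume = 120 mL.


SV = EDV - ESV
SV = 178 - 120
SV = 58 mL


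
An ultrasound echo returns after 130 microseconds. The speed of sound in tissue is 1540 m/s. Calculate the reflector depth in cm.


depth = c * t / 2
t = 130 us = 1.3000e-04 s
depth = 1540 * 1.3000e-04 / 2
depth = 0.1001 m = 10.01 cm


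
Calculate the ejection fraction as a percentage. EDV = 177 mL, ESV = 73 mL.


SV = EDV - ESV = 177 - 73 = 104 mL
EF = SV/EDV * 100 = 104/177 * 100
EF = 58.76%


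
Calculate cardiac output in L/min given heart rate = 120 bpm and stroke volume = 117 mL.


CO = HR * SV
CO = 120 * 117 / 1000
CO = 14.04 L/min


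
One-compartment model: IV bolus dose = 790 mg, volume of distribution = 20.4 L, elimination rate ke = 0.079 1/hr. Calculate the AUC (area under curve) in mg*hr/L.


C0 = Dose/Vd = 790/20.4 = 38.7255 mg/L
AUC = C0/ke = 38.7255/0.079
AUC = 490.2 mg*hr/L


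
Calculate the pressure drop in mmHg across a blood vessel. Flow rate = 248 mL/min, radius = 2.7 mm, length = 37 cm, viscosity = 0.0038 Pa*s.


dP = 8*mu*L*Q / (pi*r^4)
Q = 248 mL/min = 4.13333e-06 m^3/s
dP = 278.465 Pa = 278.465 / 133.322 mmHg = 2.089 mmHg


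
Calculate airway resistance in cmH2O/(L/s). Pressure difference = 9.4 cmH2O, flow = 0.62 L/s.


R = dP / flow
R = 9.4 / 0.62
R = 15.16 cmH2O/(L/s)


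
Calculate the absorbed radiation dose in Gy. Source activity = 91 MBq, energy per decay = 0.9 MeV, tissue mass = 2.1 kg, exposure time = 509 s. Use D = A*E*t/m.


A = 91 MBq = 9.1000e+07 Bq
E = 0.9 MeV = 1.4418e-13 J
D = A*E*t/m = 9.1000e+07*1.4418e-13*509/2.1
D = 0.00318 Gy


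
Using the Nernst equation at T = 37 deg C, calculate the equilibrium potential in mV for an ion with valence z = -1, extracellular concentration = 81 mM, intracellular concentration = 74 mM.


E = (RT/(zF)) * ln(C_out/C_in)
T = 37 + 273.15 = 310.15 K
E = (8.314 * 310.15 / (-1 * 96485)) * ln(81/74)
E = -2.416 mV


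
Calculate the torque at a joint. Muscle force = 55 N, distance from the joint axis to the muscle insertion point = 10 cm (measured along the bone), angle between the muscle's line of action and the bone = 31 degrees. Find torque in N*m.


Torque = F * d * sin(theta)   (moment arm = d*sin(theta))
d = 10 cm = 0.1 m
Torque = 55 * 0.1 * sin(31)
Torque = 2.833 N*m


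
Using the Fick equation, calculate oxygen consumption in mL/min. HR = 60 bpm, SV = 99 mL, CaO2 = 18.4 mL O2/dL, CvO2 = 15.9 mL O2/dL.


CO = HR*SV = 60*99/1000 = 5.94 L/min
a-v O2 diff = 18.4 - 15.9 = 2.5 mL/dL
VO2 = CO * (CaO2-CvO2) * 10 dL/L
VO2 = 5.94 * 2.5 * 10
VO2 = 148.5 mL/min


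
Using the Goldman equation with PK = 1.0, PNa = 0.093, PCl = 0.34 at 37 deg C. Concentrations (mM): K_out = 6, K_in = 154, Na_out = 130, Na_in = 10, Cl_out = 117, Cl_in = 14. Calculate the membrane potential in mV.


Vm = (RT/F)*ln((PK*Ko + PNa*Nao + PCl*Cli)/(PK*Ki + PNa*Nai + PCl*Clo))
Numer = 22.85, Denom = 194.71
Vm = -57.26 mV


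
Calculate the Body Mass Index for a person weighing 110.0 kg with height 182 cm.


BMI = weight / height^2
height = 182 cm = 1.82 m
BMI = 110.0 / 1.82^2
BMI = 33.21 kg/m^2


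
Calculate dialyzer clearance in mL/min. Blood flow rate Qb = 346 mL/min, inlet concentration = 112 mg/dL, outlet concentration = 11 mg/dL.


K = Qb * (Cb_in - Cb_out) / Cb_in
K = 346 * (112 - 11) / 112
K = 312 mL/min


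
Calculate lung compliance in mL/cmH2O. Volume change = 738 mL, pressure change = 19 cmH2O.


C = dV / dP
C = 738 / 19
C = 38.84 mL/cmH2O


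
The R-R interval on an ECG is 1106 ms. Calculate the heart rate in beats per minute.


HR = 60 / RR_interval(s)
RR = 1106 ms = 1.106 s
HR = 60 / 1.106 = 54.25 bpm


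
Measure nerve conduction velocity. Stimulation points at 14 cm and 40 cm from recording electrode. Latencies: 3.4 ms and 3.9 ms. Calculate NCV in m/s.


Distance = (40 - 14) / 100 = 0.26 m
dt = (3.9 - 3.4) / 1000 = 5.0000e-04 s
NCV = dist / dt = 520 m/s


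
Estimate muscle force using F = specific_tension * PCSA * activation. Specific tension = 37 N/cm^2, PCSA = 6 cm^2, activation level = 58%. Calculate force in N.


F = sigma * PCSA * activation
F = 37 * 6 * 0.58
F = 128.8 N


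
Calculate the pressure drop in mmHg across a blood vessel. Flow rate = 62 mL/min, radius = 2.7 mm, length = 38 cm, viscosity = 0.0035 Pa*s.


dP = 8*mu*L*Q / (pi*r^4)
Q = 62 mL/min = 1.03333e-06 m^3/s
dP = 65.853 Pa = 65.853 / 133.322 mmHg = 0.4939 mmHg


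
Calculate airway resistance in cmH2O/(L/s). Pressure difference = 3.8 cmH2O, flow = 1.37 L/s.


R = dP / flow
R = 3.8 / 1.37
R = 2.774 cmH2O/(L/s)


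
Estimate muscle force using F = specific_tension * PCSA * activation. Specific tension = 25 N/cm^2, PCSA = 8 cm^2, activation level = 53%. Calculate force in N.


F = sigma * PCSA * activation
F = 25 * 8 * 0.53
F = 106 N


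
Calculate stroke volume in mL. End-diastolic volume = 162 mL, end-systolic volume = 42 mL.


SV = EDV - ESV
SV = 162 - 42
SV = 120 mL


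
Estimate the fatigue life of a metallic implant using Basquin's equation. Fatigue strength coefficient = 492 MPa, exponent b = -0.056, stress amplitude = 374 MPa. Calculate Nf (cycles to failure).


sigma_a = sigma_f' * (2Nf)^b
2Nf = (sigma_a/sigma_f')^(1/b)
2Nf = (374/492)^(1/-0.056)
2Nf = 133.8658
Nf = 66.93


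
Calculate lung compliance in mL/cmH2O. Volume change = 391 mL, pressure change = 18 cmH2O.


C = dV / dP
C = 391 / 18
C = 21.72 mL/cmH2O


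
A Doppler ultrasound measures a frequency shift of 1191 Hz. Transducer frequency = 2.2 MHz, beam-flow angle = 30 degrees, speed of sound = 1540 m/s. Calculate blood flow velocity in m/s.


v = fd * c / (2 * f0 * cos(theta))
v = 1191 * 1540 / (2 * 2.2000e+06 * cos(30))
v = 0.4813 m/s


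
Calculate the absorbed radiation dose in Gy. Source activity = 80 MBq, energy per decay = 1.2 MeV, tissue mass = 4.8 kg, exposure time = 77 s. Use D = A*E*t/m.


A = 80 MBq = 8.0000e+07 Bq
E = 1.2 MeV = 1.9224e-13 J
D = A*E*t/m = 8.0000e+07*1.9224e-13*77/4.8
D = 2.4671e-04 Gy


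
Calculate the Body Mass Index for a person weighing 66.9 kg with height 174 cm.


BMI = weight / height^2
height = 174 cm = 1.74 m
BMI = 66.9 / 1.74^2
BMI = 22.1 kg/m^2


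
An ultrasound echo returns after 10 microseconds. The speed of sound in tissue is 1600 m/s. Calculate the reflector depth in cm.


depth = c * t / 2
t = 10 us = 1.0000e-05 s
depth = 1600 * 1.0000e-05 / 2
depth = 0.008 m = 0.8 cm


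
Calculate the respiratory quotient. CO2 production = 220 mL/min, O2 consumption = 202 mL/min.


RQ = VCO2 / VO2
RQ = 220 / 202
RQ = 1.089


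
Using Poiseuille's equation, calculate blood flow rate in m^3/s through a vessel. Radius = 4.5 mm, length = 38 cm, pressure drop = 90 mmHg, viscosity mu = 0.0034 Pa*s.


Q = pi*r^4*dP / (8*mu*L)
r = 0.0045 m, L = 0.38 m
dP = 90 mmHg = 11998.98 Pa
Q = 0.001496 m^3/s


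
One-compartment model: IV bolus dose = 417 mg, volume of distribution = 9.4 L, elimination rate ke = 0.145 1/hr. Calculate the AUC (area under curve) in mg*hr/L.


C0 = Dose/Vd = 417/9.4 = 44.3617 mg/L
AUC = C0/ke = 44.3617/0.145
AUC = 305.9 mg*hr/L


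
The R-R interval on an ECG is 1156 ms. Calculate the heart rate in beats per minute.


HR = 60 / RR_interval(s)
RR = 1156 ms = 1.156 s
HR = 60 / 1.156 = 51.9 bpm


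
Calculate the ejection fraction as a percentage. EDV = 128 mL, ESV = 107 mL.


SV = EDV - ESV = 128 - 107 = 21 mL
EF = SV/EDV * 100 = 21/128 * 100
EF = 16.41%


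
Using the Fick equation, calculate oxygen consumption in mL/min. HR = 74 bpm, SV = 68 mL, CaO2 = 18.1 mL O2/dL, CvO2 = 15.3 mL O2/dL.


CO = HR*SV = 74*68/1000 = 5.032 L/min
a-v O2 diff = 18.1 - 15.3 = 2.8 mL/dL
VO2 = CO * (CaO2-CvO2) * 10 dL/L
VO2 = 5.032 * 2.8 * 10
VO2 = 140.9 mL/min


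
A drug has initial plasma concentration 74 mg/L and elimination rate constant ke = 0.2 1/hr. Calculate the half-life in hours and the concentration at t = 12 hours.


t_half = ln(2) / ke = 0.693147 / 0.2 = 3.466 hr
C(t) = C0 * exp(-ke*t) = 74 * exp(-0.2*12)
C(12) = 6.713 mg/L


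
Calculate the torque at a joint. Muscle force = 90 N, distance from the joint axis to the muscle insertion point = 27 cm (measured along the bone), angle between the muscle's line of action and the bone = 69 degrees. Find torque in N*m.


Torque = F * d * sin(theta)   (moment arm = d*sin(theta))
d = 27 cm = 0.27 m
Torque = 90 * 0.27 * sin(69)
Torque = 22.69 N*m


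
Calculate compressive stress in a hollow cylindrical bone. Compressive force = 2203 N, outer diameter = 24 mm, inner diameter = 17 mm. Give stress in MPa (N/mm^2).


A = pi*(r_o^2 - r_i^2)
r_o = 12 mm, r_i = 8.5 mm
A = 225.409 mm^2
sigma = F/A = 2203 / 225.409
sigma = 9.773 MPa


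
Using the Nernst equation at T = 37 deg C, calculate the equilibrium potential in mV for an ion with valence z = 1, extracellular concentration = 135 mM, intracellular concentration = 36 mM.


E = (RT/(zF)) * ln(C_out/C_in)
T = 37 + 273.15 = 310.15 K
E = (8.314 * 310.15 / (1 * 96485)) * ln(135/36)
E = 35.32 mV


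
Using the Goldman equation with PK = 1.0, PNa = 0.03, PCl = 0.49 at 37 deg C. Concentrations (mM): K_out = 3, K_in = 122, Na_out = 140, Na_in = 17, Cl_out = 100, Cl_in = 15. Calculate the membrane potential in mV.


Vm = (RT/F)*ln((PK*Ko + PNa*Nao + PCl*Cli)/(PK*Ki + PNa*Nai + PCl*Clo))
Numer = 14.55, Denom = 171.51
Vm = -65.93 mV


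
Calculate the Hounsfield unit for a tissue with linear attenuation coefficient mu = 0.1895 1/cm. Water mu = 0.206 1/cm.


HU = ((mu_tissue - mu_water) / mu_water) * 1000
HU = ((0.1895 - 0.206) / 0.206) * 1000
HU = -80.1


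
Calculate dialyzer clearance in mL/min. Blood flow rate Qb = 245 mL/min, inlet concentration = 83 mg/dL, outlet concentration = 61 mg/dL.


K = Qb * (Cb_in - Cb_out) / Cb_in
K = 245 * (83 - 61) / 83
K = 64.94 mL/min


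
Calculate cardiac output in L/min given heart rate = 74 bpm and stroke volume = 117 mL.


CO = HR * SV
CO = 74 * 117 / 1000
CO = 8.658 L/min


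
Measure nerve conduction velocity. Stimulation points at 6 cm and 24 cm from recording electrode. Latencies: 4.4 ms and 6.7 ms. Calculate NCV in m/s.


Distance = (24 - 6) / 100 = 0.18 m
dt = (6.7 - 4.4) / 1000 = 0.0023 s
NCV = dist / dt = 78.26 m/s


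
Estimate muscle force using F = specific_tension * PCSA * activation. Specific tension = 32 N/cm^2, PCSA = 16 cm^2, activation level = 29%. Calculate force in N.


F = sigma * PCSA * activation
F = 32 * 16 * 0.29
F = 148.5 N


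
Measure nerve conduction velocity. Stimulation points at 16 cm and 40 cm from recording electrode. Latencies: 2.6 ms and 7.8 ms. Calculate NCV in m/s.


Distance = (40 - 16) / 100 = 0.24 m
dt = (7.8 - 2.6) / 1000 = 0.0052 s
NCV = dist / dt = 46.15 m/s


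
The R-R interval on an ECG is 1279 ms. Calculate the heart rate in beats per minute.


HR = 60 / RR_interval(s)
RR = 1279 ms = 1.279 s
HR = 60 / 1.279 = 46.91 bpm


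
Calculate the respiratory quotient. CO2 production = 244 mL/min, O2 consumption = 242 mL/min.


RQ = VCO2 / VO2
RQ = 244 / 242
RQ = 1.008


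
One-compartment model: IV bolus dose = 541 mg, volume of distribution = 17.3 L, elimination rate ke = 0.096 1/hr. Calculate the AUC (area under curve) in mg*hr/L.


C0 = Dose/Vd = 541/17.3 = 31.2717 mg/L
AUC = C0/ke = 31.2717/0.096
AUC = 325.7 mg*hr/L


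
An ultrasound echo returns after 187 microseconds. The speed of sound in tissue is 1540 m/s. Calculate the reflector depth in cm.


depth = c * t / 2
t = 187 us = 1.8700e-04 s
depth = 1540 * 1.8700e-04 / 2
depth = 0.14399 m = 14.399 cm


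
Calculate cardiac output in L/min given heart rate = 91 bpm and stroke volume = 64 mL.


CO = HR * SV
CO = 91 * 64 / 1000
CO = 5.824 L/min


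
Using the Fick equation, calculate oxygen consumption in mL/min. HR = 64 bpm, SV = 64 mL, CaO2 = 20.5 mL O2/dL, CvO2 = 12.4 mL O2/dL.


CO = HR*SV = 64*64/1000 = 4.096 L/min
a-v O2 diff = 20.5 - 12.4 = 8.1 mL/dL
VO2 = CO * (CaO2-CvO2) * 10 dL/L
VO2 = 4.096 * 8.1 * 10
VO2 = 331.8 mL/min


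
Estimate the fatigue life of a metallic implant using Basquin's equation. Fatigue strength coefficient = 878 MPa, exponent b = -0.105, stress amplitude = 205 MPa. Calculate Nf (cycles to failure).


sigma_a = sigma_f' * (2Nf)^b
2Nf = (sigma_a/sigma_f')^(1/b)
2Nf = (205/878)^(1/-0.105)
2Nf = 1038909.4
Nf = 5.195e+05


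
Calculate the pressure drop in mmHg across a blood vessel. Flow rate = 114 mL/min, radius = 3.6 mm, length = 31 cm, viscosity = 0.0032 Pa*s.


dP = 8*mu*L*Q / (pi*r^4)
Q = 114 mL/min = 1.9e-06 m^3/s
dP = 28.5756 Pa = 28.5756 / 133.322 mmHg = 0.2143 mmHg


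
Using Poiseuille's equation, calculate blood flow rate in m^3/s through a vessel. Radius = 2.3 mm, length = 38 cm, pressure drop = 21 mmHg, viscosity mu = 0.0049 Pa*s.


Q = pi*r^4*dP / (8*mu*L)
r = 0.0023 m, L = 0.38 m
dP = 21 mmHg = 2799.762 Pa
Q = 1.6524e-05 m^3/s


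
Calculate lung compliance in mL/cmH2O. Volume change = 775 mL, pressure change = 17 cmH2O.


C = dV / dP
C = 775 / 17
C = 45.59 mL/cmH2O


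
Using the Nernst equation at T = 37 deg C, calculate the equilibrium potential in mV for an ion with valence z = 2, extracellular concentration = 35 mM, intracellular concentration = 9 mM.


E = (RT/(zF)) * ln(C_out/C_in)
T = 37 + 273.15 = 310.15 K
E = (8.314 * 310.15 / (2 * 96485)) * ln(35/9)
E = 18.15 mV


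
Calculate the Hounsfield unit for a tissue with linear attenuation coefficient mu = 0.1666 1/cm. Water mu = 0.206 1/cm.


HU = ((mu_tissue - mu_water) / mu_water) * 1000
HU = ((0.1666 - 0.206) / 0.206) * 1000
HU = -191.3


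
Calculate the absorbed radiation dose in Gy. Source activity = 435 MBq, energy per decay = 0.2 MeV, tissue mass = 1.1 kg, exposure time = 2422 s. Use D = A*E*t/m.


A = 435 MBq = 4.3500e+08 Bq
E = 0.2 MeV = 3.204e-14 J
D = A*E*t/m = 4.3500e+08*3.204e-14*2422/1.1
D = 0.03069 Gy


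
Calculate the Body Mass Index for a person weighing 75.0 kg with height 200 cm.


BMI = weight / height^2
height = 200 cm = 2 m
BMI = 75.0 / 2^2
BMI = 18.75 kg/m^2


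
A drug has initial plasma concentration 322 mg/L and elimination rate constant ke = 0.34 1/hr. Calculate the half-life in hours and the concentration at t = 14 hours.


t_half = ln(2) / ke = 0.693147 / 0.34 = 2.039 hr
C(t) = C0 * exp(-ke*t) = 322 * exp(-0.34*14)
C(14) = 2.758 mg/L


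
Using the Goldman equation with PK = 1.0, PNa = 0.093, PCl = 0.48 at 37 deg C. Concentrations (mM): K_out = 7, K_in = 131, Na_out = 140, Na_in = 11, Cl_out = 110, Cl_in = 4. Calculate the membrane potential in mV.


Vm = (RT/F)*ln((PK*Ko + PNa*Nao + PCl*Cli)/(PK*Ki + PNa*Nai + PCl*Clo))
Numer = 21.94, Denom = 184.823
Vm = -56.95 mV


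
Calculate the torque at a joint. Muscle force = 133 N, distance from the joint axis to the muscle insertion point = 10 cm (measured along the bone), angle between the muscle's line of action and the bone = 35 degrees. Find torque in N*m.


Torque = F * d * sin(theta)   (moment arm = d*sin(theta))
d = 10 cm = 0.1 m
Torque = 133 * 0.1 * sin(35)
Torque = 7.629 N*m


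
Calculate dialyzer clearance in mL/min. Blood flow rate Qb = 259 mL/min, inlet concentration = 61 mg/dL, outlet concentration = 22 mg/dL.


K = Qb * (Cb_in - Cb_out) / Cb_in
K = 259 * (61 - 22) / 61
K = 165.6 mL/min


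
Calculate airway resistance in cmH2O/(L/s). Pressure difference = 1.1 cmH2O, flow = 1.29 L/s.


R = dP / flow
R = 1.1 / 1.29
R = 0.8527 cmH2O/(L/s)


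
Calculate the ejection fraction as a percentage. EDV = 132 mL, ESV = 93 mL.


SV = EDV - ESV = 132 - 93 = 39 mL
EF = SV/EDV * 100 = 39/132 * 100
EF = 29.55%


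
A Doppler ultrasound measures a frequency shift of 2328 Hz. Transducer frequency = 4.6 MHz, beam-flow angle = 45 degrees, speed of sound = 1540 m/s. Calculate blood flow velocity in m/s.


v = fd * c / (2 * f0 * cos(theta))
v = 2328 * 1540 / (2 * 4.6000e+06 * cos(45))
v = 0.5511 m/s


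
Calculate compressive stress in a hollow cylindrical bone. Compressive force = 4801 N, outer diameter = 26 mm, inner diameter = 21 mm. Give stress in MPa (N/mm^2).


A = pi*(r_o^2 - r_i^2)
r_o = 13 mm, r_i = 10.5 mm
A = 184.569 mm^2
sigma = F/A = 4801 / 184.569
sigma = 26.01 MPa


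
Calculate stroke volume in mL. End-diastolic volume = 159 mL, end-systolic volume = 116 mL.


SV = EDV - ESV
SV = 159 - 116
SV = 43 mL


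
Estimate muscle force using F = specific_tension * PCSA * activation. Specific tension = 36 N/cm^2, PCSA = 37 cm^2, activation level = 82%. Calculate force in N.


F = sigma * PCSA * activation
F = 36 * 37 * 0.82
F = 1092 N


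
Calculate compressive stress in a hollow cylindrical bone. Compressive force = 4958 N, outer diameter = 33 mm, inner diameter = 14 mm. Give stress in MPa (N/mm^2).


A = pi*(r_o^2 - r_i^2)
r_o = 16.5 mm, r_i = 7 mm
A = 701.361 mm^2
sigma = F/A = 4958 / 701.361
sigma = 7.069 MPa


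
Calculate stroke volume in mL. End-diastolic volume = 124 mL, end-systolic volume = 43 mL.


SV = EDV - ESV
SV = 124 - 43
SV = 81 mL


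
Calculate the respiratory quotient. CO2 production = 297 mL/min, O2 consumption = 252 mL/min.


RQ = VCO2 / VO2
RQ = 297 / 252
RQ = 1.179


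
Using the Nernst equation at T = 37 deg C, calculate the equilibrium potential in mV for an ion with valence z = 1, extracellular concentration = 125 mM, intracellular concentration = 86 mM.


E = (RT/(zF)) * ln(C_out/C_in)
T = 37 + 273.15 = 310.15 K
E = (8.314 * 310.15 / (1 * 96485)) * ln(125/86)
E = 9.994 mV


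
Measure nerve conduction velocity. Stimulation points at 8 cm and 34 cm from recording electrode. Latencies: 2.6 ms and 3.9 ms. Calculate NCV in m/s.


Distance = (34 - 8) / 100 = 0.26 m
dt = (3.9 - 2.6) / 1000 = 0.0013 s
NCV = dist / dt = 200 m/s


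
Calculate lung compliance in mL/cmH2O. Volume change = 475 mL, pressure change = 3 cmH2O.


C = dV / dP
C = 475 / 3
C = 158.3 mL/cmH2O


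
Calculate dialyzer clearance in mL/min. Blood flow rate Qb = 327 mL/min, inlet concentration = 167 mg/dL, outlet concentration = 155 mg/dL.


K = Qb * (Cb_in - Cb_out) / Cb_in
K = 327 * (167 - 155) / 167
K = 23.5 mL/min


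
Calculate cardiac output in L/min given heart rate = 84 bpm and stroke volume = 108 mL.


CO = HR * SV
CO = 84 * 108 / 1000
CO = 9.072 L/min


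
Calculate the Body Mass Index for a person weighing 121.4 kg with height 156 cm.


BMI = weight / height^2
height = 156 cm = 1.56 m
BMI = 121.4 / 1.56^2
BMI = 49.88 kg/m^2


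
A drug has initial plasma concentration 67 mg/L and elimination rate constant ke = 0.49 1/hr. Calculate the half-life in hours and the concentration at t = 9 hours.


t_half = ln(2) / ke = 0.693147 / 0.49 = 1.415 hr
C(t) = C0 * exp(-ke*t) = 67 * exp(-0.49*9)
C(9) = 0.8144 mg/L


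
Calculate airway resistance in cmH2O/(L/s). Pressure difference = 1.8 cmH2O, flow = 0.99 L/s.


R = dP / flow
R = 1.8 / 0.99
R = 1.818 cmH2O/(L/s)


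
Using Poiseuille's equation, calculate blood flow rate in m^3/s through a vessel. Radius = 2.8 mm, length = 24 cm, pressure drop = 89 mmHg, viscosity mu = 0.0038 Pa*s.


Q = pi*r^4*dP / (8*mu*L)
r = 0.0028 m, L = 0.24 m
dP = 89 mmHg = 11865.658 Pa
Q = 3.1404e-04 m^3/s


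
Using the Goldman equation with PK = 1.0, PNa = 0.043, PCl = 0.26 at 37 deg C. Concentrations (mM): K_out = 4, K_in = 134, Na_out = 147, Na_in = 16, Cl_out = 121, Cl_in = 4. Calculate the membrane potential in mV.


Vm = (RT/F)*ln((PK*Ko + PNa*Nao + PCl*Cli)/(PK*Ki + PNa*Nai + PCl*Clo))
Numer = 11.361, Denom = 166.148
Vm = -71.7 mV


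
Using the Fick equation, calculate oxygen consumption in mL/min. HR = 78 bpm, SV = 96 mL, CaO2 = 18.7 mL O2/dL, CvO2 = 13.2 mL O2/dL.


CO = HR*SV = 78*96/1000 = 7.488 L/min
a-v O2 diff = 18.7 - 13.2 = 5.5 mL/dL
VO2 = CO * (CaO2-CvO2) * 10 dL/L
VO2 = 7.488 * 5.5 * 10
VO2 = 411.8 mL/min


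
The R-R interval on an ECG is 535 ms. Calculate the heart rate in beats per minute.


HR = 60 / RR_interval(s)
RR = 535 ms = 0.535 s
HR = 60 / 0.535 = 112.1 bpm


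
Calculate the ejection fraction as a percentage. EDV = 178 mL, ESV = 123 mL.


SV = EDV - ESV = 178 - 123 = 55 mL
EF = SV/EDV * 100 = 55/178 * 100
EF = 30.9%


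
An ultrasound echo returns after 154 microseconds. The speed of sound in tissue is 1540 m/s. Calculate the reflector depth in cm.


depth = c * t / 2
t = 154 us = 1.5400e-04 s
depth = 1540 * 1.5400e-04 / 2
depth = 0.11858 m = 11.858 cm


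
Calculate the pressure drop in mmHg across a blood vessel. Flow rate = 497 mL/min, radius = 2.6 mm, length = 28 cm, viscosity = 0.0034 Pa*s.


dP = 8*mu*L*Q / (pi*r^4)
Q = 497 mL/min = 8.28333e-06 m^3/s
dP = 439.429 Pa = 439.429 / 133.322 mmHg = 3.296 mmHg


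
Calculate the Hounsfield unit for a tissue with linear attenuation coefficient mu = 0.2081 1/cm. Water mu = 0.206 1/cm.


HU = ((mu_tissue - mu_water) / mu_water) * 1000
HU = ((0.2081 - 0.206) / 0.206) * 1000
HU = 10.19


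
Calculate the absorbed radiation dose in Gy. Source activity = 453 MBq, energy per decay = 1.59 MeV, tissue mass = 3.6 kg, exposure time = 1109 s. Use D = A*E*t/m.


A = 453 MBq = 4.5300e+08 Bq
E = 1.59 MeV = 2.54718e-13 J
D = A*E*t/m = 4.5300e+08*2.54718e-13*1109/3.6
D = 0.03555 Gy


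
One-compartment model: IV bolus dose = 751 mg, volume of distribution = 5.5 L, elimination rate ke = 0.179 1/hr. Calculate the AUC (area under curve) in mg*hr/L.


C0 = Dose/Vd = 751/5.5 = 136.545 mg/L
AUC = C0/ke = 136.545/0.179
AUC = 762.8 mg*hr/L


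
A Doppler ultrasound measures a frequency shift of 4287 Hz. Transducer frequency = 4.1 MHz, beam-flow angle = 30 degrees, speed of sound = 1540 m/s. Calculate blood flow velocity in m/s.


v = fd * c / (2 * f0 * cos(theta))
v = 4287 * 1540 / (2 * 4.1000e+06 * cos(30))
v = 0.9297 m/s


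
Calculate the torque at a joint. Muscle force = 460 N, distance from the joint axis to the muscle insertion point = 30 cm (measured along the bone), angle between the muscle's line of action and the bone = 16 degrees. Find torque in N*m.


Torque = F * d * sin(theta)   (moment arm = d*sin(theta))
d = 30 cm = 0.3 m
Torque = 460 * 0.3 * sin(16)
Torque = 38.04 N*m


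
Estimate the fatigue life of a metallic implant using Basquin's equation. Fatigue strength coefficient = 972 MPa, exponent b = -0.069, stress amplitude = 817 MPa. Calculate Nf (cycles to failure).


sigma_a = sigma_f' * (2Nf)^b
2Nf = (sigma_a/sigma_f')^(1/b)
2Nf = (817/972)^(1/-0.069)
2Nf = 12.399219
Nf = 6.2


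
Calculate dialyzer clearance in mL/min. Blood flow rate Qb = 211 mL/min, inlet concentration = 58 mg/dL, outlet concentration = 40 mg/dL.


K = Qb * (Cb_in - Cb_out) / Cb_in
K = 211 * (58 - 40) / 58
K = 65.48 mL/min


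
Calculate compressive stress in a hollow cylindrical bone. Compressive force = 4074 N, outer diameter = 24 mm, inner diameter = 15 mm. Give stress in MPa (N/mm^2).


A = pi*(r_o^2 - r_i^2)
r_o = 12 mm, r_i = 7.5 mm
A = 275.675 mm^2
sigma = F/A = 4074 / 275.675
sigma = 14.78 MPa


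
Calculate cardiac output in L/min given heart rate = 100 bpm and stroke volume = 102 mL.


CO = HR * SV
CO = 100 * 102 / 1000
CO = 10.2 L/min


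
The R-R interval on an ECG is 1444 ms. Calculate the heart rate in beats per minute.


HR = 60 / RR_interval(s)
RR = 1444 ms = 1.444 s
HR = 60 / 1.444 = 41.55 bpm


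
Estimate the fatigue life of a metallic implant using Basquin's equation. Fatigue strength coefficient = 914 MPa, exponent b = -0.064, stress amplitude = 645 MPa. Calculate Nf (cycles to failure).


sigma_a = sigma_f' * (2Nf)^b
2Nf = (sigma_a/sigma_f')^(1/b)
2Nf = (645/914)^(1/-0.064)
2Nf = 231.96036
Nf = 116


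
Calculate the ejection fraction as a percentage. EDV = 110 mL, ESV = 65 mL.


SV = EDV - ESV = 110 - 65 = 45 mL
EF = SV/EDV * 100 = 45/110 * 100
EF = 40.91%


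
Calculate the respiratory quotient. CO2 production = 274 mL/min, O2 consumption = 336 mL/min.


RQ = VCO2 / VO2
RQ = 274 / 336
RQ = 0.8155


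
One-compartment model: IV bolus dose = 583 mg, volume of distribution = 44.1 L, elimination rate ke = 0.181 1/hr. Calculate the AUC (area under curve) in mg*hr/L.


C0 = Dose/Vd = 583/44.1 = 13.22 mg/L
AUC = C0/ke = 13.22/0.181
AUC = 73.04 mg*hr/L


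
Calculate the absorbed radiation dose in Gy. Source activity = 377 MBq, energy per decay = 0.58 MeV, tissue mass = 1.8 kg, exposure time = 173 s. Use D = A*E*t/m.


A = 377 MBq = 3.7700e+08 Bq
E = 0.58 MeV = 9.2916e-14 J
D = A*E*t/m = 3.7700e+08*9.2916e-14*173/1.8
D = 0.003367 Gy


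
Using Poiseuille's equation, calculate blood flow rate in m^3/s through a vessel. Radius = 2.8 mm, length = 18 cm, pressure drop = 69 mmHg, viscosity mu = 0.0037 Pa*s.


Q = pi*r^4*dP / (8*mu*L)
r = 0.0028 m, L = 0.18 m
dP = 69 mmHg = 9199.218 Pa
Q = 3.3340e-04 m^3/s


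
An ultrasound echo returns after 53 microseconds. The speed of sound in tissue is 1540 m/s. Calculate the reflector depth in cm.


depth = c * t / 2
t = 53 us = 5.3000e-05 s
depth = 1540 * 5.3000e-05 / 2
depth = 0.04081 m = 4.081 cm


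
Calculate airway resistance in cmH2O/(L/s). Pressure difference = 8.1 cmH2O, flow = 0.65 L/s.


R = dP / flow
R = 8.1 / 0.65
R = 12.46 cmH2O/(L/s)


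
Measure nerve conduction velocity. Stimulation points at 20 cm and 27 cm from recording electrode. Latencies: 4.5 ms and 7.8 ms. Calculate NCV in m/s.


Distance = (27 - 20) / 100 = 0.07 m
dt = (7.8 - 4.5) / 1000 = 0.0033 s
NCV = dist / dt = 21.21 m/s


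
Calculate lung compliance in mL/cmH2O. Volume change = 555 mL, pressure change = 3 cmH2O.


C = dV / dP
C = 555 / 3
C = 185 mL/cmH2O
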